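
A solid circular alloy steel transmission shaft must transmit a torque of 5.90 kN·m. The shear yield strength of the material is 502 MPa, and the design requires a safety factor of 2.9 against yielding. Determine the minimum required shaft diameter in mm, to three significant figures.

d = 55.8 mm

Allowable shear stress τ_allow = 502/2.9 = 173.1 MPa.
For a solid shaft τ = 16T/(πd³), so d³ = 16T/(π τ_allow) = 16×5900000/(π×173.1) = 173600 mm³.
d = (173600)^(1/3) = 55.78 mm.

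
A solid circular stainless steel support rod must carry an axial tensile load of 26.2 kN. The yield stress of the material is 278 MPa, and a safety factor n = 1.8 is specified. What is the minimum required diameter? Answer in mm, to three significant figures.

d = 14.7 mm

Allowable stress σ_allow = 278/1.8 = 154.4 MPa.
Required area A = F/σ_allow = 26200/154.4 = 169.6 mm².
A = πd²/4 → d = √(4A/π) = 14.70 mm.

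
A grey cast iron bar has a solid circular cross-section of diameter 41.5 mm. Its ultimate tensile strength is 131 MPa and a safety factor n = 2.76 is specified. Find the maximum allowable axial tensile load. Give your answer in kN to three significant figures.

σ_allow = 131/2.76 = 47.46 MPa.
A = πd²/4 = π×41.5²/4 = 1353 mm².
F_allow = σ_allow × A = 47.46×1353 = 64200 N.

F_allow = 64.2 kN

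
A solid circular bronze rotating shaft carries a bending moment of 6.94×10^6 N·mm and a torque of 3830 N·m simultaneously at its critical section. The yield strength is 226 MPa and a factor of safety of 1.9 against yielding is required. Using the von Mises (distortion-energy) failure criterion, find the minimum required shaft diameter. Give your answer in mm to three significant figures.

σ_allow = σ_y/n = 226/1.9 = 118.9 MPa.
For a solid shaft σ_b = 32M/(πd³) and τ = 16T/(πd³), so the von Mises stress is σ' = (16/πd³)·√(4M²+3T²).
√(4M²+3T²) = √(4×(6.940×10^6)² + 3×(3.830×10^6)²) = 1.538×10^7 N·mm.
d³ = 16×1.538×10^7/(π×118.9) = 658700 mm³.
d = 87.01 mm.

d = 87.0 mm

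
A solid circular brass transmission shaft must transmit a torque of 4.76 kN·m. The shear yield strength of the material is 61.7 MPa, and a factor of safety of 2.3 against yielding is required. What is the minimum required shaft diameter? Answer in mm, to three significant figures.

d = 96.7 mm

Allowable shear stress τ_allow = 61.7/2.3 = 26.83 MPa.
For a solid shaft τ = 16T/(πd³), so d³ = 16T/(π τ_allow) = 16×4760000/(π×26.83) = 903700 mm³.
d = (903700)^(1/3) = 96.68 mm.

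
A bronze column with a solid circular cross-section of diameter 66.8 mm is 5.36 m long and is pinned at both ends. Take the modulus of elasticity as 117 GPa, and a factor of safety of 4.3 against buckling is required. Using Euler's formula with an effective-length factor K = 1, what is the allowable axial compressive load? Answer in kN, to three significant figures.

P_allow = 9.14 kN

I = πd⁴/64 = π×66.8⁴/64 = 977400 mm⁴.
Effective length L_e = KL = 1×5.36 m = 5360 mm.
Euler critical load P_cr = π²EI/L_e² = π²×117000×977400/5360² = 39290 N.
P_allow = P_cr/n = 39290/4.3 = 9136 N.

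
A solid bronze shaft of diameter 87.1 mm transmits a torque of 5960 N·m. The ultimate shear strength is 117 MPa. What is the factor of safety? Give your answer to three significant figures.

τ = 16T/(πd³) = 16×5960000/(π×87.1³) = 45.94 MPa.
n = τ_limit/τ = 117/45.94 = 2.547.

n = 2.55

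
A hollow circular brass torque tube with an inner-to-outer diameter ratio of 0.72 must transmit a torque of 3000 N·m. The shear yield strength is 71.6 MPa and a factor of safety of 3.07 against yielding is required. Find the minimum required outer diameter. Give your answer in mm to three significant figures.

τ_allow = 71.6/3.07 = 23.32 MPa.
For a hollow shaft τ = 16T/[πd_o³(1−k⁴)] with k = 0.72, so 1−k⁴ = 0.7313.
d_o³ = 16T/[π τ_allow (1−k⁴)] = 16×3000000/(π×23.32×0.7313) = 895900 mm³.
d_o = 96.40 mm.

d_o = 96.4 mm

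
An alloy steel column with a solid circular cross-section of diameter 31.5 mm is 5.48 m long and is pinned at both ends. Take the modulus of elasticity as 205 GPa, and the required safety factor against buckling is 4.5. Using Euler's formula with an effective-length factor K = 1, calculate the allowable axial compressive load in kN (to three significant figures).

I = πd⁴/64 = π×31.5⁴/64 = 48330 mm⁴.
Effective length L_e = KL = 1×5.48 m = 5480 mm.
Euler critical load P_cr = π²EI/L_e² = π²×205000×48330/5480² = 3256 N.
P_allow = P_cr/n = 3256/4.5 = 723.6 N.

P_allow = 0.724 kN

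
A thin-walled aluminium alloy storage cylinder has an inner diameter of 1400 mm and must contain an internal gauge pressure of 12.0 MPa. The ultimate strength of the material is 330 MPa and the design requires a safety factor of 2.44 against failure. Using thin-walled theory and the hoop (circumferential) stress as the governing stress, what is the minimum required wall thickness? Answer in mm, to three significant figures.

t = 62.1 mm

σ_allow = 330/2.44 = 135.2 MPa.
Hoop stress σ_h = pD/(2t), so t = pD/(2σ_allow) = 12.0×1400/(2×135.2) = 62.11 mm.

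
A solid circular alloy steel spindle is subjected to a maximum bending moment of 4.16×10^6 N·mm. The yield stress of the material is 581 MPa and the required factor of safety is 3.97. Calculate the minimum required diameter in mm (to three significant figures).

d = 66.2 mm

σ_allow = 581/3.97 = 146.3 MPa.
For a solid circular section σ = 32M/(πd³), so d³ = 32M/(π σ_allow) = 32×4160000/(π×146.3) = 289500 mm³.
d = 66.16 mm.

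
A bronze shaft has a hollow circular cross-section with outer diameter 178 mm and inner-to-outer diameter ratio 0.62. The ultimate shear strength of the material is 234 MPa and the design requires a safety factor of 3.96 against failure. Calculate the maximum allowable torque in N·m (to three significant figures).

τ_allow = 234/3.96 = 59.09 MPa.
For a hollow shaft T_allow = τ_allow·πd_o³(1−k⁴)/16 with 1−k⁴ = 0.8522, so πd_o³(1−k⁴)/16 = 943700 mm³.
T_allow = 59.09×943700 = 5.577×10^7 N·mm = 55770 N·m.

T_allow = 55800 N·m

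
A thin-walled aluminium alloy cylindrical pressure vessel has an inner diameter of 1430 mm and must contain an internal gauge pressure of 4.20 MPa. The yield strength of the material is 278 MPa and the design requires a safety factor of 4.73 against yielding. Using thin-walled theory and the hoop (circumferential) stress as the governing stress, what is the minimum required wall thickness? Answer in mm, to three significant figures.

t = 51.1 mm

σ_allow = 278/4.73 = 58.77 MPa.
Hoop stress σ_h = pD/(2t), so t = pD/(2σ_allow) = 4.20×1430/(2×58.77) = 51.09 mm.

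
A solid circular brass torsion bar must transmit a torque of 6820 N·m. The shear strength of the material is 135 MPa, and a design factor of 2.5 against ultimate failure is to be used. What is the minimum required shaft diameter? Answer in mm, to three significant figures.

d = 86.3 mm

Allowable shear stress τ_allow = 135/2.5 = 54.00 MPa.
For a solid shaft τ = 16T/(πd³), so d³ = 16T/(π τ_allow) = 16×6820000/(π×54.00) = 643200 mm³.
d = (643200)^(1/3) = 86.32 mm.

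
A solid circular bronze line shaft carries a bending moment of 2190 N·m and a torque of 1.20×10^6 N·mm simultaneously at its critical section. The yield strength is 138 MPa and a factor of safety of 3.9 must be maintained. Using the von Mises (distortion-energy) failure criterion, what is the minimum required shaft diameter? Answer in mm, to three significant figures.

d = 88.7 mm

σ_allow = σ_y/n = 138/3.9 = 35.38 MPa.
For a solid shaft σ_b = 32M/(πd³) and τ = 16T/(πd³), so the von Mises stress is σ' = (16/πd³)·√(4M²+3T²).
√(4M²+3T²) = √(4×(2.190×10^6)² + 3×(1.200×10^6)²) = 4.848×10^6 N·mm.
d³ = 16×4.848×10^6/(π×35.38) = 697800 mm³.
d = 88.70 mm.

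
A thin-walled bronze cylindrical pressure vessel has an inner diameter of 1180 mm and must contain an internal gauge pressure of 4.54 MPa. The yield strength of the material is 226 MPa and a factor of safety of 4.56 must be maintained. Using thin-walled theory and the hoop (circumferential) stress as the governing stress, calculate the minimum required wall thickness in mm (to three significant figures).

t = 54.0 mm

σ_allow = 226/4.56 = 49.56 MPa.
Hoop stress σ_h = pD/(2t), so t = pD/(2σ_allow) = 4.54×1180/(2×49.56) = 54.05 mm.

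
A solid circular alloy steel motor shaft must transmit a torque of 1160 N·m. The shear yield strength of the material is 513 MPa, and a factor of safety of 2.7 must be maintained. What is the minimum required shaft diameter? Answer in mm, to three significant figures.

Allowable shear stress τ_allow = 513/2.7 = 190.0 MPa.
For a solid shaft τ = 16T/(πd³), so d³ = 16T/(π τ_allow) = 16×1160000/(π×190.0) = 31090 mm³.
d = (31090)^(1/3) = 31.45 mm.

d = 31.4 mm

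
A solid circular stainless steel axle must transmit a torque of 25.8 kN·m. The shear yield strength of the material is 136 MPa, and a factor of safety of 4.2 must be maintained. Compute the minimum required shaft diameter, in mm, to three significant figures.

d = 160 mm

Allowable shear stress τ_allow = 136/4.2 = 32.38 MPa.
For a solid shaft τ = 16T/(πd³), so d³ = 16T/(π τ_allow) = 16×2.5800×10^7/(π×32.38) = 4.058×10^6 mm³.
d = (4.058×10^6)^(1/3) = 159.5 mm.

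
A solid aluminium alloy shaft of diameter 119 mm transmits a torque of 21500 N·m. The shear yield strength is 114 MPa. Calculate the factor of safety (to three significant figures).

τ = 16T/(πd³) = 16×2.1500×10^7/(π×119³) = 64.98 MPa.
n = τ_limit/τ = 114/64.98 = 1.754.

n = 1.75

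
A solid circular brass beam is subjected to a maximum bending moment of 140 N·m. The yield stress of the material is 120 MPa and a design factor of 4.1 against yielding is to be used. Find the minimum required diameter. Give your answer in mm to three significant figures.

σ_allow = 120/4.1 = 29.27 MPa.
For a solid circular section σ = 32M/(πd³), so d³ = 32M/(π σ_allow) = 32×140000/(π×29.27) = 48720 mm³.
d = 36.52 mm.

d = 36.5 mm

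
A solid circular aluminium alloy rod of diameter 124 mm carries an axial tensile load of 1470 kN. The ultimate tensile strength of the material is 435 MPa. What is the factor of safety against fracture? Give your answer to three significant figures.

n = 3.57

A = πd²/4 = 12080 mm².
σ = F/A = 1470000/12080 = 121.7 MPa.
n = 435/121.7 = 3.574.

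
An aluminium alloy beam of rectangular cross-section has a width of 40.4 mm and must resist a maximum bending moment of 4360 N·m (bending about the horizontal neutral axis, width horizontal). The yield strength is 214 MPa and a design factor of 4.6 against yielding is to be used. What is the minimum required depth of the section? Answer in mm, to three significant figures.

h = 118 mm

σ_allow = 214/4.6 = 46.52 MPa.
For a rectangular section σ = 6M/(bh²), so h² = 6M/(b σ_allow) = 6×4360000/(40.4×46.52) = 13920 mm².
h = 118.0 mm.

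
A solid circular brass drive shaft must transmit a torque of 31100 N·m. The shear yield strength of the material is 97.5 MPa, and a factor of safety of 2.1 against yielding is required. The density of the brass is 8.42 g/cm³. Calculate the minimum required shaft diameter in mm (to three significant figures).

d = 151 mm

Allowable shear stress τ_allow = 97.5/2.1 = 46.43 MPa.
For a solid shaft τ = 16T/(πd³), so d³ = 16T/(π τ_allow) = 16×3.1100×10^7/(π×46.43) = 3.411×10^6 mm³.
d = (3.411×10^6)^(1/3) = 150.5 mm.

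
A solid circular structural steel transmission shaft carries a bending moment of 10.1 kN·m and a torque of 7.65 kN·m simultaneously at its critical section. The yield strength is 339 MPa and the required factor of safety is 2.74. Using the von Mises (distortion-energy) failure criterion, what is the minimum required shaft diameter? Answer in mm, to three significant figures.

d = 99.8 mm

σ_allow = σ_y/n = 339/2.74 = 123.7 MPa.
For a solid shaft σ_b = 32M/(πd³) and τ = 16T/(πd³), so the von Mises stress is σ' = (16/πd³)·√(4M²+3T²).
√(4M²+3T²) = √(4×(1.010×10^7)² + 3×(7.650×10^6)²) = 2.416×10^7 N·mm.
d³ = 16×2.416×10^7/(π×123.7) = 994400 mm³.
d = 99.81 mm.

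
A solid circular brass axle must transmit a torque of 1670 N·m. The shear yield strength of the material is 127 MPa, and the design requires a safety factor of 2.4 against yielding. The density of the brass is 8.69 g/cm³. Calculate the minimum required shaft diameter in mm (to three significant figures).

Allowable shear stress τ_allow = 127/2.4 = 52.92 MPa.
For a solid shaft τ = 16T/(πd³), so d³ = 16T/(π τ_allow) = 16×1670000/(π×52.92) = 160700 mm³.
d = (160700)^(1/3) = 54.37 mm.

d = 54.4 mm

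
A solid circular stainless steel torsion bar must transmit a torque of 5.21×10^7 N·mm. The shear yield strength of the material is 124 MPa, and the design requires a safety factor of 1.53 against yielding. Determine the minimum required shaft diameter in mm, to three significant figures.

d = 148 mm

Allowable shear stress τ_allow = 124/1.53 = 81.05 MPa.
For a solid shaft τ = 16T/(πd³), so d³ = 16T/(π τ_allow) = 16×5.2100×10^7/(π×81.05) = 3.274×10^6 mm³.
d = (3.274×10^6)^(1/3) = 148.5 mm.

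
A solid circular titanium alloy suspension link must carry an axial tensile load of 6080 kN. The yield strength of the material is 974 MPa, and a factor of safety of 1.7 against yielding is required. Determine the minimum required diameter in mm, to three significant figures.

d = 116 mm

Allowable stress σ_allow = 974/1.7 = 572.9 MPa.
Required area A = F/σ_allow = 6080000/572.9 = 10610 mm².
A = πd²/4 → d = √(4A/π) = 116.2 mm.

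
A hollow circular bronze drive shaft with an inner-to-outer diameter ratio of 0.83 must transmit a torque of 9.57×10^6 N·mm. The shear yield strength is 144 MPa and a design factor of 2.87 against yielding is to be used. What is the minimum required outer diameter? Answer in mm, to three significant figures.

τ_allow = 144/2.87 = 50.17 MPa.
For a hollow shaft τ = 16T/[πd_o³(1−k⁴)] with k = 0.83, so 1−k⁴ = 0.5254.
d_o³ = 16T/[π τ_allow (1−k⁴)] = 16×9570000/(π×50.17×0.5254) = 1.849×10^6 mm³.
d_o = 122.7 mm.

d_o = 123 mm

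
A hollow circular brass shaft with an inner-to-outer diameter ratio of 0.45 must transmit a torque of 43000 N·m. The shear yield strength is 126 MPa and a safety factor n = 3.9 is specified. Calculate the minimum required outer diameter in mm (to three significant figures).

τ_allow = 126/3.9 = 32.31 MPa.
For a hollow shaft τ = 16T/[πd_o³(1−k⁴)] with k = 0.45, so 1−k⁴ = 0.9590.
d_o³ = 16T/[π τ_allow (1−k⁴)] = 16×4.3000×10^7/(π×32.31×0.9590) = 7.068×10^6 mm³.
d_o = 191.9 mm.

d_o = 192 mm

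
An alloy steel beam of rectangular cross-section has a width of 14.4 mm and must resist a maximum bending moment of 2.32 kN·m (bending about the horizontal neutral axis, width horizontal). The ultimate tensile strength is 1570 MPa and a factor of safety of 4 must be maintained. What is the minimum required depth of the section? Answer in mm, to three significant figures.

h = 49.6 mm

σ_allow = 1570/4 = 392.5 MPa.
For a rectangular section σ = 6M/(bh²), so h² = 6M/(b σ_allow) = 6×2320000/(14.4×392.5) = 2463 mm².
h = 49.63 mm.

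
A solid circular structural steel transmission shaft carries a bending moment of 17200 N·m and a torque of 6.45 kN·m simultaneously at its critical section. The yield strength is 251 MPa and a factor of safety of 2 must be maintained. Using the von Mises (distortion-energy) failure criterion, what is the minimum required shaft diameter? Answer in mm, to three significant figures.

d = 114 mm

σ_allow = σ_y/n = 251/2 = 125.5 MPa.
For a solid shaft σ_b = 32M/(πd³) and τ = 16T/(πd³), so the von Mises stress is σ' = (16/πd³)·√(4M²+3T²).
√(4M²+3T²) = √(4×(1.720×10^7)² + 3×(6.450×10^6)²) = 3.617×10^7 N·mm.
d³ = 16×3.617×10^7/(π×125.5) = 1.468×10^6 mm³.
d = 113.6 mm.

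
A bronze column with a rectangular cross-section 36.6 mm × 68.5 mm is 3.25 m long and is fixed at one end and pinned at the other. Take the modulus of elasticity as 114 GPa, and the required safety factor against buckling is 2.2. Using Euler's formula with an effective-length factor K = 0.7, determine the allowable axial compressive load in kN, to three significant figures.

Buckling occurs about the weak axis: I_min = h·b³/12 = 68.5×36.6³/12 = 279900 mm⁴ (b = 36.6 mm is the smaller dimension).
Effective length L_e = KL = 0.7×3.25 m = 2275 mm.
Euler critical load P_cr = π²EI/L_e² = π²×114000×279900/2275² = 60840 N.
P_allow = P_cr/n = 60840/2.2 = 27650 N.

P_allow = 27.7 kN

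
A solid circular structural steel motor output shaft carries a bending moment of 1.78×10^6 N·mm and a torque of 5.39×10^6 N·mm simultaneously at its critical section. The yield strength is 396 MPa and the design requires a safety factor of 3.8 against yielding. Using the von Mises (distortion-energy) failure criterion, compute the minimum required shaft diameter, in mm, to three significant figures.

d = 78.7 mm

σ_allow = σ_y/n = 396/3.8 = 104.2 MPa.
For a solid shaft σ_b = 32M/(πd³) and τ = 16T/(πd³), so the von Mises stress is σ' = (16/πd³)·√(4M²+3T²).
√(4M²+3T²) = √(4×(1.780×10^6)² + 3×(5.390×10^6)²) = 9.991×10^6 N·mm.
d³ = 16×9.991×10^6/(π×104.2) = 488300 mm³.
d = 78.75 mm.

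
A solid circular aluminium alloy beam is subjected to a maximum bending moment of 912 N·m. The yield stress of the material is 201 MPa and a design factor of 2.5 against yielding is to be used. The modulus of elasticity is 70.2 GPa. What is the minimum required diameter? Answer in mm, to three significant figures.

σ_allow = 201/2.5 = 80.40 MPa.
For a solid circular section σ = 32M/(πd³), so d³ = 32M/(π σ_allow) = 32×912000/(π×80.40) = 115500 mm³.
d = 48.71 mm.

d = 48.7 mm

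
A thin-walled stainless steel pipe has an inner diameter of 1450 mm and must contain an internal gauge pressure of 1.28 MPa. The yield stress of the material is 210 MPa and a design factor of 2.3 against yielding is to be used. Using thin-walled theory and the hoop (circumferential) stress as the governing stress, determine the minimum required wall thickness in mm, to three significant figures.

σ_allow = 210/2.3 = 91.30 MPa.
Hoop stress σ_h = pD/(2t), so t = pD/(2σ_allow) = 1.28×1450/(2×91.30) = 10.16 mm.

t = 10.2 mm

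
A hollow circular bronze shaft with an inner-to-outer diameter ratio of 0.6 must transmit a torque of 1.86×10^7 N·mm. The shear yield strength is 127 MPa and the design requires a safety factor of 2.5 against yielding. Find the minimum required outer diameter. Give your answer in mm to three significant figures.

d_o = 129 mm

τ_allow = 127/2.5 = 50.80 MPa.
For a hollow shaft τ = 16T/[πd_o³(1−k⁴)] with k = 0.6, so 1−k⁴ = 0.8704.
d_o³ = 16T/[π τ_allow (1−k⁴)] = 16×1.8600×10^7/(π×50.80×0.8704) = 2.142×10^6 mm³.
d_o = 128.9 mm.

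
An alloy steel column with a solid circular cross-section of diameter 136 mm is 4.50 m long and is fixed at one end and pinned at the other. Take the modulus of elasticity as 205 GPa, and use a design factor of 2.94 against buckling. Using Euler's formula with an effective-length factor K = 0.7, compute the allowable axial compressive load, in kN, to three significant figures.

P_allow = 1160 kN

I = πd⁴/64 = π×136⁴/64 = 1.679×10^7 mm⁴.
Effective length L_e = KL = 0.7×4.50 m = 3150 mm.
Euler critical load P_cr = π²EI/L_e² = π²×205000×1.679×10^7/3150² = 3.424×10^6 N.
P_allow = P_cr/n = 3.424×10^6/2.94 = 1.165×10^6 N.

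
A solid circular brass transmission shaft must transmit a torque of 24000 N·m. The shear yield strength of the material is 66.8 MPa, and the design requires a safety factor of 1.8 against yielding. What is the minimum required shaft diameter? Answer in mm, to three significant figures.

d = 149 mm

Allowable shear stress τ_allow = 66.8/1.8 = 37.11 MPa.
For a solid shaft τ = 16T/(πd³), so d³ = 16T/(π τ_allow) = 16×2.4000×10^7/(π×37.11) = 3.294×10^6 mm³.
d = (3.294×10^6)^(1/3) = 148.8 mm.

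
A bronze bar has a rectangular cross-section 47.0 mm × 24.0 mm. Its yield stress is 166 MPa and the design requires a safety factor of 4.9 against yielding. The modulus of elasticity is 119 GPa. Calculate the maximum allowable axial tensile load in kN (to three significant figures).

σ_allow = 166/4.9 = 33.88 MPa.
A = 47.0×24.0 = 1128 mm².
F_allow = σ_allow × A = 33.88×1128 = 38210 N.

F_allow = 38.2 kN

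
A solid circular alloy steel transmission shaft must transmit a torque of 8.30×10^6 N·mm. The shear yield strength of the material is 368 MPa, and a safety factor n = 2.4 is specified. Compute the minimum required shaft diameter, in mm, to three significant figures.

Allowable shear stress τ_allow = 368/2.4 = 153.3 MPa.
For a solid shaft τ = 16T/(πd³), so d³ = 16T/(π τ_allow) = 16×8300000/(π×153.3) = 275700 mm³.
d = (275700)^(1/3) = 65.08 mm.

d = 65.1 mm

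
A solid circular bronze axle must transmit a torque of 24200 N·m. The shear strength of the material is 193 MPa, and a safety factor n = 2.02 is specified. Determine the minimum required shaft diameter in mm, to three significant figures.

Allowable shear stress τ_allow = 193/2.02 = 95.54 MPa.
For a solid shaft τ = 16T/(πd³), so d³ = 16T/(π τ_allow) = 16×2.4200×10^7/(π×95.54) = 1.290×10^6 mm³.
d = (1.290×10^6)^(1/3) = 108.9 mm.

d = 109 mm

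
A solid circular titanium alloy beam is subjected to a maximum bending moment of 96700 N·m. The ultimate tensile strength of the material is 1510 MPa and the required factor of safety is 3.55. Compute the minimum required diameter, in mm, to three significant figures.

σ_allow = 1510/3.55 = 425.4 MPa.
For a solid circular section σ = 32M/(πd³), so d³ = 32M/(π σ_allow) = 32×9.6700×10^7/(π×425.4) = 2.316×10^6 mm³.
d = 132.3 mm.

d = 132 mm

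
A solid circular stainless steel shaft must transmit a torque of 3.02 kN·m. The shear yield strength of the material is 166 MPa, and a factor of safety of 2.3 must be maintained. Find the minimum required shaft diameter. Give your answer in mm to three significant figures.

d = 59.7 mm

Allowable shear stress τ_allow = 166/2.3 = 72.17 MPa.
For a solid shaft τ = 16T/(πd³), so d³ = 16T/(π τ_allow) = 16×3020000/(π×72.17) = 213100 mm³.
d = (213100)^(1/3) = 59.73 mm.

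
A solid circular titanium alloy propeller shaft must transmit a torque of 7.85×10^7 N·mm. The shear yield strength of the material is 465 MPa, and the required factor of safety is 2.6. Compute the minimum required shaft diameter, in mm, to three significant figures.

Allowable shear stress τ_allow = 465/2.6 = 178.8 MPa.
For a solid shaft τ = 16T/(πd³), so d³ = 16T/(π τ_allow) = 16×7.8500×10^7/(π×178.8) = 2.235×10^6 mm³.
d = (2.235×10^6)^(1/3) = 130.8 mm.

d = 131 mm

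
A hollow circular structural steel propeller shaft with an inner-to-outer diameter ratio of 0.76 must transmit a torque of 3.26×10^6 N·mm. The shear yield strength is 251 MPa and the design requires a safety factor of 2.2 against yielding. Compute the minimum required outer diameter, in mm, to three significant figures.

τ_allow = 251/2.2 = 114.1 MPa.
For a hollow shaft τ = 16T/[πd_o³(1−k⁴)] with k = 0.76, so 1−k⁴ = 0.6664.
d_o³ = 16T/[π τ_allow (1−k⁴)] = 16×3260000/(π×114.1×0.6664) = 218400 mm³.
d_o = 60.22 mm.

d_o = 60.2 mm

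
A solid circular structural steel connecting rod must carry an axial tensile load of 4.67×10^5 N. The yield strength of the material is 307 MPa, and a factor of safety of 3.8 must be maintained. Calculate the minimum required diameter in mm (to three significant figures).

Allowable stress σ_allow = 307/3.8 = 80.79 MPa.
Required area A = F/σ_allow = 467000/80.79 = 5780 mm².
A = πd²/4 → d = √(4A/π) = 85.79 mm.

d = 85.8 mm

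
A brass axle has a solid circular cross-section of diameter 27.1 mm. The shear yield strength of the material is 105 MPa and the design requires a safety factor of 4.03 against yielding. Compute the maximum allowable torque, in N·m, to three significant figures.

T_allow = 102 N·m

τ_allow = 105/4.03 = 26.05 MPa.
For a solid shaft T_allow = τ_allow·πd³/16; πd³/16 = π×27.1³/16 = 3908 mm³.
T_allow = 26.05×3908 = 101800 N·mm = 101.8 N·m.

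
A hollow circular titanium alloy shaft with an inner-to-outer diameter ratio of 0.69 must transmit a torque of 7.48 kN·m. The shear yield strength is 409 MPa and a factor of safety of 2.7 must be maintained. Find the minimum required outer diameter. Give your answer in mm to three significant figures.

d_o = 68.8 mm

τ_allow = 409/2.7 = 151.5 MPa.
For a hollow shaft τ = 16T/[πd_o³(1−k⁴)] with k = 0.69, so 1−k⁴ = 0.7733.
d_o³ = 16T/[π τ_allow (1−k⁴)] = 16×7480000/(π×151.5×0.7733) = 325200 mm³.
d_o = 68.77 mm.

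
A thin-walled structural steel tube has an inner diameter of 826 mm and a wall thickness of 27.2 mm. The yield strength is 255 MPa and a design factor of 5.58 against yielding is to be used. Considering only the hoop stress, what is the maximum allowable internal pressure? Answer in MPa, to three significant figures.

p_allow = 3.01 MPa

σ_allow = 255/5.58 = 45.70 MPa.
σ_h = pD/(2t) → p_allow = 2σ_allow t/D = 2×45.70×27.2/826 = 3.010 MPa.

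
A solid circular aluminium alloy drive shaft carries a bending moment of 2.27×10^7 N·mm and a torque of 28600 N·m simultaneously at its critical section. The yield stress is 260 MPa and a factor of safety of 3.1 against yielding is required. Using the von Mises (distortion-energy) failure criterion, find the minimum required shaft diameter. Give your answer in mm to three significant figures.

σ_allow = σ_y/n = 260/3.1 = 83.87 MPa.
For a solid shaft σ_b = 32M/(πd³) and τ = 16T/(πd³), so the von Mises stress is σ' = (16/πd³)·√(4M²+3T²).
√(4M²+3T²) = √(4×(2.270×10^7)² + 3×(2.860×10^7)²) = 6.719×10^7 N·mm.
d³ = 16×6.719×10^7/(π×83.87) = 4.080×10^6 mm³.
d = 159.8 mm.

d = 160 mm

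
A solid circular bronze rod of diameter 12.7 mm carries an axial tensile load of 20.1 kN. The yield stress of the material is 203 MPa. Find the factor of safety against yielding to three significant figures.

A = πd²/4 = 126.7 mm².
σ = F/A = 20100/126.7 = 158.7 MPa.
n = 203/158.7 = 1.279.

n = 1.28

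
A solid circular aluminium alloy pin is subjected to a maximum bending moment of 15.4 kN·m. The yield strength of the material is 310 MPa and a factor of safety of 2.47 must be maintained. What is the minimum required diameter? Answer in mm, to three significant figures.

σ_allow = 310/2.47 = 125.5 MPa.
For a solid circular section σ = 32M/(πd³), so d³ = 32M/(π σ_allow) = 32×1.5400×10^7/(π×125.5) = 1.250×10^6 mm³.
d = 107.7 mm.

d = 108 mm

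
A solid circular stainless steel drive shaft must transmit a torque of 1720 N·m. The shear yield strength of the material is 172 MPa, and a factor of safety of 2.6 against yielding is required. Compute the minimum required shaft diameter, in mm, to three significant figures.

d = 51.0 mm

Allowable shear stress τ_allow = 172/2.6 = 66.15 MPa.
For a solid shaft τ = 16T/(πd³), so d³ = 16T/(π τ_allow) = 16×1720000/(π×66.15) = 132400 mm³.
d = (132400)^(1/3) = 50.97 mm.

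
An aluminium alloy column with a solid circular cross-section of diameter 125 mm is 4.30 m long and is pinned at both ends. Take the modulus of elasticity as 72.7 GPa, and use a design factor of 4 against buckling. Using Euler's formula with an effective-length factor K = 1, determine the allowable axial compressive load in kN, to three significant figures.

I = πd⁴/64 = π×125⁴/64 = 1.198×10^7 mm⁴.
Effective length L_e = KL = 1×4.30 m = 4300 mm.
Euler critical load P_cr = π²EI/L_e² = π²×72700×1.198×10^7/4300² = 465100 N.
P_allow = P_cr/n = 465100/4 = 116300 N.

P_allow = 116 kN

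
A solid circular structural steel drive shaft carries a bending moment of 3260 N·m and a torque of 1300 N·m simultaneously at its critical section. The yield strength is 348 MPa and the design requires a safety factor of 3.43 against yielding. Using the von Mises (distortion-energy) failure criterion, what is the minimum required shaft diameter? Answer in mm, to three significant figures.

σ_allow = σ_y/n = 348/3.43 = 101.5 MPa.
For a solid shaft σ_b = 32M/(πd³) and τ = 16T/(πd³), so the von Mises stress is σ' = (16/πd³)·√(4M²+3T²).
√(4M²+3T²) = √(4×(3.260×10^6)² + 3×(1.300×10^6)²) = 6.898×10^6 N·mm.
d³ = 16×6.898×10^6/(π×101.5) = 346300 mm³.
d = 70.22 mm.

d = 70.2 mm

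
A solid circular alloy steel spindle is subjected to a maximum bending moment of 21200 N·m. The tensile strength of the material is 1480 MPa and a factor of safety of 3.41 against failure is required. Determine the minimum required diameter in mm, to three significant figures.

d = 79.2 mm

σ_allow = 1480/3.41 = 434.0 MPa.
For a solid circular section σ = 32M/(πd³), so d³ = 32M/(π σ_allow) = 32×2.1200×10^7/(π×434.0) = 497500 mm³.
d = 79.24 mm.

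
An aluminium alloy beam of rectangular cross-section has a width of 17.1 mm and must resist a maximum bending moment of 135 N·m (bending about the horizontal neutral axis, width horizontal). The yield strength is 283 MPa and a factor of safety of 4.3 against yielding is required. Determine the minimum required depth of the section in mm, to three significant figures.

σ_allow = 283/4.3 = 65.81 MPa.
For a rectangular section σ = 6M/(bh²), so h² = 6M/(b σ_allow) = 6×135000/(17.1×65.81) = 719.7 mm².
h = 26.83 mm.

h = 26.8 mm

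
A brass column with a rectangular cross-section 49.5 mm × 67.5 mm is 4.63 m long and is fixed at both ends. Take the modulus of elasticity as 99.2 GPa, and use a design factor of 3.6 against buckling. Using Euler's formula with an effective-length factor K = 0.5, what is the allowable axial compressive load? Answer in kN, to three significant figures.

P_allow = 34.6 kN

Buckling occurs about the weak axis: I_min = h·b³/12 = 67.5×49.5³/12 = 682200 mm⁴ (b = 49.5 mm is the smaller dimension).
Effective length L_e = KL = 0.5×4.63 m = 2315 mm.
Euler critical load P_cr = π²EI/L_e² = π²×99200×682200/2315² = 124600 N.
P_allow = P_cr/n = 124600/3.6 = 34620 N.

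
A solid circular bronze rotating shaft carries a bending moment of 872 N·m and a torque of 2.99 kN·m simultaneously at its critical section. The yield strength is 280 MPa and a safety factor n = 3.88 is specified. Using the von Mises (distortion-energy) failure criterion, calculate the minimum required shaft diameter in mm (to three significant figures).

σ_allow = σ_y/n = 280/3.88 = 72.16 MPa.
For a solid shaft σ_b = 32M/(πd³) and τ = 16T/(πd³), so the von Mises stress is σ' = (16/πd³)·√(4M²+3T²).
√(4M²+3T²) = √(4×(872000)² + 3×(2.990×10^6)²) = 5.465×10^6 N·mm.
d³ = 16×5.465×10^6/(π×72.16) = 385700 mm³.
d = 72.79 mm.

d = 72.8 mm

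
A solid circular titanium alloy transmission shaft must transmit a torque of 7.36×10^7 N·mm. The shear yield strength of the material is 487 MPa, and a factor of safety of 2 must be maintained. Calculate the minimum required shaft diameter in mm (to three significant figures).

d = 115 mm

Allowable shear stress τ_allow = 487/2 = 243.5 MPa.
For a solid shaft τ = 16T/(πd³), so d³ = 16T/(π τ_allow) = 16×7.3600×10^7/(π×243.5) = 1.539×10^6 mm³.
d = (1.539×10^6)^(1/3) = 115.5 mm.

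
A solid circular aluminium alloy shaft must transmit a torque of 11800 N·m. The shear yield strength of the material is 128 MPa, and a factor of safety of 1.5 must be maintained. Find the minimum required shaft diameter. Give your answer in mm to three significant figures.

d = 89.0 mm

Allowable shear stress τ_allow = 128/1.5 = 85.33 MPa.
For a solid shaft τ = 16T/(πd³), so d³ = 16T/(π τ_allow) = 16×1.1800×10^7/(π×85.33) = 704300 mm³.
d = (704300)^(1/3) = 88.97 mm.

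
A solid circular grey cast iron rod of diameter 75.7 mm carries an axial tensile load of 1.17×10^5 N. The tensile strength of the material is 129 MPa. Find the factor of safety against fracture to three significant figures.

n = 4.96

A = πd²/4 = 4501 mm².
σ = F/A = 117000/4501 = 26.00 MPa.
n = 129/26.00 = 4.962.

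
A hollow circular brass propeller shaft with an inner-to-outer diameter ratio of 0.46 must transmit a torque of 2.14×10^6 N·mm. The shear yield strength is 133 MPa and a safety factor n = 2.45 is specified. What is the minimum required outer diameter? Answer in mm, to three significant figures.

d_o = 59.5 mm

τ_allow = 133/2.45 = 54.29 MPa.
For a hollow shaft τ = 16T/[πd_o³(1−k⁴)] with k = 0.46, so 1−k⁴ = 0.9552.
d_o³ = 16T/[π τ_allow (1−k⁴)] = 16×2140000/(π×54.29×0.9552) = 210200 mm³.
d_o = 59.46 mm.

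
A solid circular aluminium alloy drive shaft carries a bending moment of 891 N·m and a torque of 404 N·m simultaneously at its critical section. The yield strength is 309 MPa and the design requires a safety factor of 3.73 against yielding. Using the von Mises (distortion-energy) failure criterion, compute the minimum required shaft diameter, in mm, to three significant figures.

σ_allow = σ_y/n = 309/3.73 = 82.84 MPa.
For a solid shaft σ_b = 32M/(πd³) and τ = 16T/(πd³), so the von Mises stress is σ' = (16/πd³)·√(4M²+3T²).
√(4M²+3T²) = √(4×(891000)² + 3×(404000)²) = 1.914×10^6 N·mm.
d³ = 16×1.914×10^6/(π×82.84) = 117700 mm³.
d = 49.01 mm.

d = 49.0 mm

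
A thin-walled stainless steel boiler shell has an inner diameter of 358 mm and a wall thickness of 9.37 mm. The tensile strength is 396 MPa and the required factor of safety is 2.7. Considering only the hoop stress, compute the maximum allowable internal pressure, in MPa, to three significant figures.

p_allow = 7.68 MPa

σ_allow = 396/2.7 = 146.7 MPa.
σ_h = pD/(2t) → p_allow = 2σ_allow t/D = 2×146.7×9.37/358 = 7.677 MPa.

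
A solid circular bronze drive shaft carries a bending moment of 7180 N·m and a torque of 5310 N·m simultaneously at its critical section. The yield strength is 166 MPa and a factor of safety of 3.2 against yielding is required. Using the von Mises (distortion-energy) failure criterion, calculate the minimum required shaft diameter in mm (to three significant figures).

σ_allow = σ_y/n = 166/3.2 = 51.88 MPa.
For a solid shaft σ_b = 32M/(πd³) and τ = 16T/(πd³), so the von Mises stress is σ' = (16/πd³)·√(4M²+3T²).
√(4M²+3T²) = √(4×(7.180×10^6)² + 3×(5.310×10^6)²) = 1.705×10^7 N·mm.
d³ = 16×1.705×10^7/(π×51.88) = 1.674×10^6 mm³.
d = 118.7 mm.

d = 119 mm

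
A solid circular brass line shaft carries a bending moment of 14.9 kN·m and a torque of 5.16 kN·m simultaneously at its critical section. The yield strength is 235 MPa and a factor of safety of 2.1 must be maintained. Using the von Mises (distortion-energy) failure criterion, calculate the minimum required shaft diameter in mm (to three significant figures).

σ_allow = σ_y/n = 235/2.1 = 111.9 MPa.
For a solid shaft σ_b = 32M/(πd³) and τ = 16T/(πd³), so the von Mises stress is σ' = (16/πd³)·√(4M²+3T²).
√(4M²+3T²) = √(4×(1.490×10^7)² + 3×(5.160×10^6)²) = 3.111×10^7 N·mm.
d³ = 16×3.111×10^7/(π×111.9) = 1.416×10^6 mm³.
d = 112.3 mm.

d = 112 mm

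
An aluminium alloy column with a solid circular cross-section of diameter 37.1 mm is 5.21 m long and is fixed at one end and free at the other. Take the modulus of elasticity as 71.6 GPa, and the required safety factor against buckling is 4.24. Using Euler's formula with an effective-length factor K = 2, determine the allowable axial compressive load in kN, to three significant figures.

I = πd⁴/64 = π×37.1⁴/64 = 93000 mm⁴.
Effective length L_e = KL = 2×5.21 m = 10420 mm.
Euler critical load P_cr = π²EI/L_e² = π²×71600×93000/10420² = 605.3 N.
P_allow = P_cr/n = 605.3/4.24 = 142.8 N.

P_allow = 0.143 kN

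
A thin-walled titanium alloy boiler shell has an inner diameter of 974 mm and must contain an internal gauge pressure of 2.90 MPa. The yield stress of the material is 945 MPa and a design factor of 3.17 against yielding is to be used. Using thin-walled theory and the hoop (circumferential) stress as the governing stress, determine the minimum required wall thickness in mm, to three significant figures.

σ_allow = 945/3.17 = 298.1 MPa.
Hoop stress σ_h = pD/(2t), so t = pD/(2σ_allow) = 2.90×974/(2×298.1) = 4.738 mm.

t = 4.74 mm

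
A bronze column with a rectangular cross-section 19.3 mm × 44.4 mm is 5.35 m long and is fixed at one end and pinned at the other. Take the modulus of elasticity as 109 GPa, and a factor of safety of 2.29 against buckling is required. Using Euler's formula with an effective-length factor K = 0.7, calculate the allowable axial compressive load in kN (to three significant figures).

Buckling occurs about the weak axis: I_min = h·b³/12 = 44.4×19.3³/12 = 26600 mm⁴ (b = 19.3 mm is the smaller dimension).
Effective length L_e = KL = 0.7×5.35 m = 3745 mm.
Euler critical load P_cr = π²EI/L_e² = π²×109000×26600/3745² = 2040 N.
P_allow = P_cr/n = 2040/2.29 = 891.0 N.

P_allow = 0.891 kN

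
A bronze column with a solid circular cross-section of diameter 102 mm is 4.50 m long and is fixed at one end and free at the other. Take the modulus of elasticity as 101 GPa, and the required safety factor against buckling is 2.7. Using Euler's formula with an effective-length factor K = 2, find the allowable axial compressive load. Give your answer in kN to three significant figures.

P_allow = 24.2 kN

I = πd⁴/64 = π×102⁴/64 = 5.313×10^6 mm⁴.
Effective length L_e = KL = 2×4.50 m = 9000 mm.
Euler critical load P_cr = π²EI/L_e² = π²×101000×5.313×10^6/9000² = 65390 N.
P_allow = P_cr/n = 65390/2.7 = 24220 N.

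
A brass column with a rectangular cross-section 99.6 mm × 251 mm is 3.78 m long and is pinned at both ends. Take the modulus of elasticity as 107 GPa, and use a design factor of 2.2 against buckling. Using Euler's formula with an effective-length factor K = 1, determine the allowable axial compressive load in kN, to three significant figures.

P_allow = 694 kN

Buckling occurs about the weak axis: I_min = h·b³/12 = 251×99.6³/12 = 2.067×10^7 mm⁴ (b = 99.6 mm is the smaller dimension).
Effective length L_e = KL = 1×3.78 m = 3780 mm.
Euler critical load P_cr = π²EI/L_e² = π²×107000×2.067×10^7/3780² = 1.527×10^6 N.
P_allow = P_cr/n = 1.527×10^6/2.2 = 694300 N.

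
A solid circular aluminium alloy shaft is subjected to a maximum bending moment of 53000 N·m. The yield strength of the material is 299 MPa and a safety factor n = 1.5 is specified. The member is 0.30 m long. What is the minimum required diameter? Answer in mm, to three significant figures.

d = 139 mm

σ_allow = 299/1.5 = 199.3 MPa.
For a solid circular section σ = 32M/(πd³), so d³ = 32M/(π σ_allow) = 32×5.3000×10^7/(π×199.3) = 2.708×10^6 mm³.
d = 139.4 mm.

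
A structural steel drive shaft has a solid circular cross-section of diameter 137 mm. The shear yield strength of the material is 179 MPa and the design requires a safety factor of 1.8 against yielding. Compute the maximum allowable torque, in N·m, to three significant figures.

T_allow = 50200 N·m

τ_allow = 179/1.8 = 99.44 MPa.
For a solid shaft T_allow = τ_allow·πd³/16; πd³/16 = π×137³/16 = 504900 mm³.
T_allow = 99.44×504900 = 5.021×10^7 N·mm = 50210 N·m.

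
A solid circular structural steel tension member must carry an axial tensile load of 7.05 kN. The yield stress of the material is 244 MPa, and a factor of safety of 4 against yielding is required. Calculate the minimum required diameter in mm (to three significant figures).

Allowable stress σ_allow = 244/4 = 61.00 MPa.
Required area A = F/σ_allow = 7050.0/61.00 = 115.6 mm².
A = πd²/4 → d = √(4A/π) = 12.13 mm.

d = 12.1 mm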